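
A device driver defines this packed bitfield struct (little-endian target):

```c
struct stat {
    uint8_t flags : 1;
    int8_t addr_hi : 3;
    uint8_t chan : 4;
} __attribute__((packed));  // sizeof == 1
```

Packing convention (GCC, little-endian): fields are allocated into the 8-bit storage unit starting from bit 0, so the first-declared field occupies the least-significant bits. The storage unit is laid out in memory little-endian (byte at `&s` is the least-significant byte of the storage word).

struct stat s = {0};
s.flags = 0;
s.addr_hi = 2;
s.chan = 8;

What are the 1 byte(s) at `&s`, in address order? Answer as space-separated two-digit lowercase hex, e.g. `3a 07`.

84

flags (1b) val=0 bits=0x0 at bit 0: 0x00
addr_hi (3b) val=2 bits=0x2 at bit 1: 0x04
chan (4b) val=8 bits=0x8 at bit 4: 0x84
word = 0x84 → little-endian bytes:
  [0]=0x84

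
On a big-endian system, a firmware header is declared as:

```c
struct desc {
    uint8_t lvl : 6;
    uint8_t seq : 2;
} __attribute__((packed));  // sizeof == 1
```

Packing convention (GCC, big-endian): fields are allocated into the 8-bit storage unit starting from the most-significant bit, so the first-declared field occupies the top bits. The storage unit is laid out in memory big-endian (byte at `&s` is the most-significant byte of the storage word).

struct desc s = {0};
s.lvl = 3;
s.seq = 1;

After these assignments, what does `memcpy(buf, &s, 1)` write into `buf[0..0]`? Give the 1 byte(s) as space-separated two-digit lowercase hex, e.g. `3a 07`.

0d

lvl (6b) val=3 bits=0x3 at bit 2: 0x0c
seq (2b) val=1 bits=0x1 at bit 0: 0x0d
word = 0x0d → big-endian bytes:
  [0]=0x0d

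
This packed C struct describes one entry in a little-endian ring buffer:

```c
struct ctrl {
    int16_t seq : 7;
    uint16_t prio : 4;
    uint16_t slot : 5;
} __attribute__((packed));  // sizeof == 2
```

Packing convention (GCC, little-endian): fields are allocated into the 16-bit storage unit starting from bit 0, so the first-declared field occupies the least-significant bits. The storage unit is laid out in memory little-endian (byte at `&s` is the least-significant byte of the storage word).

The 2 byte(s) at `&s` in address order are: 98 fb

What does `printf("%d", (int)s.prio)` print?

[0]=0x98 [1]=0xfb (little-endian) → word 0xfb98
seq:7 @ bit 0 → (0xfb98>>0)&0x7f = 0x18
prio:4 @ bit 7 → (0xfb98>>7)&0xf = 0x7  ←
slot:5 @ bit 11 → (0xfb98>>11)&0x1f = 0x1f

7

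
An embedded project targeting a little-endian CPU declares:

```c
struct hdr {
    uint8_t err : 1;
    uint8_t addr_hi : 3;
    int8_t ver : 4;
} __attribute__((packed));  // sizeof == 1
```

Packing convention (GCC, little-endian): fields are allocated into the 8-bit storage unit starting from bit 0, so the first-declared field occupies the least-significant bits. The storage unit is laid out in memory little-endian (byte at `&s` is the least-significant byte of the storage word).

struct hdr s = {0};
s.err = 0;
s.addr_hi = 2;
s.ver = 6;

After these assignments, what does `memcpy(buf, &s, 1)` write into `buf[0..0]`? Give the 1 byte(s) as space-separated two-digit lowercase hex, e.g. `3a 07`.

64

[0+:1] err=0 & 0x1 = 0x0; word=0x00
[1+:3] addr_hi=2 & 0x7 = 0x2; word=0x04
[4+:4] ver=6 & 0xf = 0x6; word=0x64
word = 0x64 → little-endian bytes:
  [0]=0x64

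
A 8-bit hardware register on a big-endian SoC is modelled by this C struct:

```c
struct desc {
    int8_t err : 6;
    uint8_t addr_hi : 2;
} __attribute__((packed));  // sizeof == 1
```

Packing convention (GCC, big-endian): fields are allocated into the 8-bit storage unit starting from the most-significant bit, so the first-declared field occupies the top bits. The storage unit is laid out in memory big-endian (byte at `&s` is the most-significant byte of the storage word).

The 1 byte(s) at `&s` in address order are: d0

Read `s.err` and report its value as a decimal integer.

-12

[0]=0xd0 (big-endian) → word 0xd0
err [2+:6] = (word>>2) & 0x3f = 52  ←
addr_hi [0+:2] = (word>>0) & 0x3 = 0
err signed 6b, MSB=1: 52 - 64 = -12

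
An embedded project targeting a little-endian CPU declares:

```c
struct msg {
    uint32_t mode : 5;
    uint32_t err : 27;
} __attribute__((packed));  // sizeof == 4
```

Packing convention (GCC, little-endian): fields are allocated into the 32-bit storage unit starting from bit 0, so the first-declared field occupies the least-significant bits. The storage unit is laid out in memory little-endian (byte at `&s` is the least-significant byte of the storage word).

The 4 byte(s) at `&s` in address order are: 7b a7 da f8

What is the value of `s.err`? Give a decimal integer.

130471227

[0]=0x7b [1]=0xa7 [2]=0xda [3]=0xf8 (little-endian) → word 0xf8daa77b
mode [0+:5] = (word>>0) & 0x1f = 27
err [5+:27] = (word>>5) & 0x7ffffff = 130471227  ←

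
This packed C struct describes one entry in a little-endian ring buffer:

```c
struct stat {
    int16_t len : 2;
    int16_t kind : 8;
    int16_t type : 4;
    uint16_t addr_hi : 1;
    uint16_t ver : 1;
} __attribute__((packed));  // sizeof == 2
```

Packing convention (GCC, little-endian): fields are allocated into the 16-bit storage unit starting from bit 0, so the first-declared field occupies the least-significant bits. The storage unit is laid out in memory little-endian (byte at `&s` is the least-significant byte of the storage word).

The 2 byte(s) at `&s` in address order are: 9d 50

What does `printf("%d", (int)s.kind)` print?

39

[0]=0x9d [1]=0x50 (little-endian) → word 0x509d
len:2 @ bit 0 → (0x509d>>0)&0x3 = 0x1
kind:8 @ bit 2 → (0x509d>>2)&0xff = 0x27  ←
type:4 @ bit 10 → (0x509d>>10)&0xf = 0x4
addr_hi:1 @ bit 14 → (0x509d>>14)&0x1 = 0x1
ver:1 @ bit 15 → (0x509d>>15)&0x1 = 0x0
kind signed 8b, MSB=0: value = 39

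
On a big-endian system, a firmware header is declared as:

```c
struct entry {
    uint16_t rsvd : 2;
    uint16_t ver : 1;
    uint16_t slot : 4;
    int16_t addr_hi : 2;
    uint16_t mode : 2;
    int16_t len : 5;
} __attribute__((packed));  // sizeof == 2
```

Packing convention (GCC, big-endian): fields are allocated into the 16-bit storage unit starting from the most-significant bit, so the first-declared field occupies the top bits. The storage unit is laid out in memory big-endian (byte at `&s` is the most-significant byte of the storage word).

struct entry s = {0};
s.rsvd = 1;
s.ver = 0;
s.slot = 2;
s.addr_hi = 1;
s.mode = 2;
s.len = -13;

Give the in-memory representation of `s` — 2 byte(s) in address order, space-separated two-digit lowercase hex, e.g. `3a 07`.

44 d3

[14+:2] rsvd=1 & 0x3 = 0x1; word=0x4000
[13+:1] ver=0 & 0x1 = 0x0; word=0x4000
[9+:4] slot=2 & 0xf = 0x2; word=0x4400
[7+:2] addr_hi=1 & 0x3 = 0x1; word=0x4480
[5+:2] mode=2 & 0x3 = 0x2; word=0x44c0
[0+:5] len=-13 & 0x1f = 0x13; word=0x44d3
word = 0x44d3 → big-endian bytes:
  [0]=0x44  [1]=0xd3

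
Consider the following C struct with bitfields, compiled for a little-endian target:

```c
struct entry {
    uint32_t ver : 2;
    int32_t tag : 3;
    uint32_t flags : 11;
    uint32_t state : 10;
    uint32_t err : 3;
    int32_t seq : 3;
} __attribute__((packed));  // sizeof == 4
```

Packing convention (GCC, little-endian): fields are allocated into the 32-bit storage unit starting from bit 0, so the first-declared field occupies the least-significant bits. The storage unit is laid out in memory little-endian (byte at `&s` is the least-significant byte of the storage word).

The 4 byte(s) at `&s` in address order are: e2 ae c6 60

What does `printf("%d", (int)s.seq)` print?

3

[0]=0xe2 [1]=0xae [2]=0xc6 [3]=0x60 (little-endian) → word 0x60c6aee2
ver [0+:2] = (word>>0) & 0x3 = 2
tag [2+:3] = (word>>2) & 0x7 = 0
flags [5+:11] = (word>>5) & 0x7ff = 1399
state [16+:10] = (word>>16) & 0x3ff = 198
err [26+:3] = (word>>26) & 0x7 = 0
seq [29+:3] = (word>>29) & 0x7 = 3  ←
seq signed 3b, MSB=0: value = 3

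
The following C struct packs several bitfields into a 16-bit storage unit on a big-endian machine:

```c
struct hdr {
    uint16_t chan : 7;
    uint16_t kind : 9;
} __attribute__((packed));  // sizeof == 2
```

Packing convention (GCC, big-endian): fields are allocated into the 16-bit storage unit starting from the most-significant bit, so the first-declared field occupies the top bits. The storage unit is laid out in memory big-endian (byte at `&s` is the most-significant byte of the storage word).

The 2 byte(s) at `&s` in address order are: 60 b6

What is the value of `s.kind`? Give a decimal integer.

[0]=0x60 [1]=0xb6 (big-endian) → word 0x60b6
chan:7 @ bit 9 → (0x60b6>>9)&0x7f = 0x30
kind:9 @ bit 0 → (0x60b6>>0)&0x1ff = 0xb6  ←

182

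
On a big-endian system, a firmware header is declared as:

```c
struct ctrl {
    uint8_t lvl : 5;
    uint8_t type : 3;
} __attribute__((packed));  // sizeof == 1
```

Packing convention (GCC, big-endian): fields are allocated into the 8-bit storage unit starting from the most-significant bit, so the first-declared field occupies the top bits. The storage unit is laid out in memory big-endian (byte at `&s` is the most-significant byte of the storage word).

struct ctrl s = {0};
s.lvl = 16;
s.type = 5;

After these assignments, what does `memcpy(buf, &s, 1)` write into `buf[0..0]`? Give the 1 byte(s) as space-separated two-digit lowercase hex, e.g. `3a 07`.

85

lvl:5 = 16 → 0x10 << 3 → word 0x80
type:3 = 5 → 0x5 << 0 → word 0x85
word = 0x85 → big-endian bytes:
  [0]=0x85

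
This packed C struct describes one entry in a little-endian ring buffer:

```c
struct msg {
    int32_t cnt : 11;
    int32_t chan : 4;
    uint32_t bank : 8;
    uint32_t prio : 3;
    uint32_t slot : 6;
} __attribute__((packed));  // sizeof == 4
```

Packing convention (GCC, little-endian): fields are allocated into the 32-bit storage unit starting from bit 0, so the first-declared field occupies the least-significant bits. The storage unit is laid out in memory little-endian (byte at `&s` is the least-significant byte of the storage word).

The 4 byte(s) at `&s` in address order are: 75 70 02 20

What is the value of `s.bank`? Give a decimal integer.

4

[0]=0x75 [1]=0x70 [2]=0x02 [3]=0x20 (little-endian) → word 0x20027075
cnt [0+:11] = (word>>0) & 0x7ff = 117
chan [11+:4] = (word>>11) & 0xf = 14
bank [15+:8] = (word>>15) & 0xff = 4  ←
prio [23+:3] = (word>>23) & 0x7 = 0
slot [26+:6] = (word>>26) & 0x3f = 8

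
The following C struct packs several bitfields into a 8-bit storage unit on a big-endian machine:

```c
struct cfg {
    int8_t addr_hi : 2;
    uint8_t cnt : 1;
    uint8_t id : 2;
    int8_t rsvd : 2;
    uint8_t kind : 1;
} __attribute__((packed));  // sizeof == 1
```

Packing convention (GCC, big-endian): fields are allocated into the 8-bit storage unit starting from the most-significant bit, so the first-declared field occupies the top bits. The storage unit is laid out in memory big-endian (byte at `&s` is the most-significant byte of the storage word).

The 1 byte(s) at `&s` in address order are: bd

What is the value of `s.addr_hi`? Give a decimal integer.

-2

[0]=0xbd (big-endian) → word 0xbd
addr_hi [6+:2] = (word>>6) & 0x3 = 2  ←
cnt [5+:1] = (word>>5) & 0x1 = 1
id [3+:2] = (word>>3) & 0x3 = 3
rsvd [1+:2] = (word>>1) & 0x3 = 2
kind [0+:1] = (word>>0) & 0x1 = 1
addr_hi signed 2b, MSB=1: 2 - 4 = -2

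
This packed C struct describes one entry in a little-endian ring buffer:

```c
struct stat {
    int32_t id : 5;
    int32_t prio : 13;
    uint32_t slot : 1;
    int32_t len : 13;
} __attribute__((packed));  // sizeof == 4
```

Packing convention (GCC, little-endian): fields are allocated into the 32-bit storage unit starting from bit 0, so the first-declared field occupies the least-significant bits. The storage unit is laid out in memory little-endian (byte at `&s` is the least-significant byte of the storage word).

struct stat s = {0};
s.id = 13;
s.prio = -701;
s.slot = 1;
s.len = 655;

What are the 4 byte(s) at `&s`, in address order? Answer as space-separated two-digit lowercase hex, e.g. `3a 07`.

6d a8 7f 14

id:5 = 13 → 0xd << 0 → word 0x0000000d
prio:13 = -701 → 0x1d43 << 5 → word 0x0003a86d
slot:1 = 1 → 0x1 << 18 → word 0x0007a86d
len:13 = 655 → 0x28f << 19 → word 0x147fa86d
word = 0x147fa86d → little-endian bytes:
  [0]=0x6d  [1]=0xa8  [2]=0x7f  [3]=0x14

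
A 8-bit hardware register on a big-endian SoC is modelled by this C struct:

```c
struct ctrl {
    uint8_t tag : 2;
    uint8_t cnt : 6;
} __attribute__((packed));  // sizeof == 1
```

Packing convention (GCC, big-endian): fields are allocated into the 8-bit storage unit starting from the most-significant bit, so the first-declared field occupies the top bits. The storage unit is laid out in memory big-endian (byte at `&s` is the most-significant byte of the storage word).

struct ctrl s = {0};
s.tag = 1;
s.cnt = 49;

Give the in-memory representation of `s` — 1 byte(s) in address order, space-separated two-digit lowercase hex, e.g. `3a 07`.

[6+:2] tag=1 & 0x3 = 0x1; word=0x40
[0+:6] cnt=49 & 0x3f = 0x31; word=0x71
word = 0x71 → big-endian bytes:
  [0]=0x71

71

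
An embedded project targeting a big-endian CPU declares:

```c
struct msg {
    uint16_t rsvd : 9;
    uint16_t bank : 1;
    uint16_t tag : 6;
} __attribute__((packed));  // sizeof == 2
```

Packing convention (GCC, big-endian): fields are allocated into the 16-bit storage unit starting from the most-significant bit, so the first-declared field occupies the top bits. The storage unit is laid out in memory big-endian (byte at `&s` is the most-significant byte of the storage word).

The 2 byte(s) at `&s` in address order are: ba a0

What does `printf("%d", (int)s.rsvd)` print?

[0]=0xba [1]=0xa0 (big-endian) → word 0xbaa0
rsvd [7+:9] = (word>>7) & 0x1ff = 373  ←
bank [6+:1] = (word>>6) & 0x1 = 0
tag [0+:6] = (word>>0) & 0x3f = 32

373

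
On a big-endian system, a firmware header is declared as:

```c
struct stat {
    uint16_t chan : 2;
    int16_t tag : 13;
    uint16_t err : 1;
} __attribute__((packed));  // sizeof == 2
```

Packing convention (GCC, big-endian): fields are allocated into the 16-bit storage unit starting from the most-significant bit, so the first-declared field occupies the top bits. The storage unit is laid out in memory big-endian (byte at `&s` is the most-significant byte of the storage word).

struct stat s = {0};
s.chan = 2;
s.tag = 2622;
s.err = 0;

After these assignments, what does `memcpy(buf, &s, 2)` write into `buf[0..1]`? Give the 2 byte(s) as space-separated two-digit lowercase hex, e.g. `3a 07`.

94 7c

chan:2 = 2 → 0x2 << 14 → word 0x8000
tag:13 = 2622 → 0xa3e << 1 → word 0x947c
err:1 = 0 → 0x0 << 0 → word 0x947c
word = 0x947c → big-endian bytes:
  [0]=0x94  [1]=0x7c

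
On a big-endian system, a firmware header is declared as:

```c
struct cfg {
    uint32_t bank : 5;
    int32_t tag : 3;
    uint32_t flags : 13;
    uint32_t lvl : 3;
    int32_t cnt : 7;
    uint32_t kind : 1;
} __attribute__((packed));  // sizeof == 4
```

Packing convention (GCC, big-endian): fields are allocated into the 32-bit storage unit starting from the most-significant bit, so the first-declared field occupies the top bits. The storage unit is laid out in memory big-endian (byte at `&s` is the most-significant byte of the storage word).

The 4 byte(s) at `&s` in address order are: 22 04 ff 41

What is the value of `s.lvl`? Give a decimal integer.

[0]=0x22 [1]=0x04 [2]=0xff [3]=0x41 (big-endian) → word 0x2204ff41
bank [27+:5] = (word>>27) & 0x1f = 4
tag [24+:3] = (word>>24) & 0x7 = 2
flags [11+:13] = (word>>11) & 0x1fff = 159
lvl [8+:3] = (word>>8) & 0x7 = 7  ←
cnt [1+:7] = (word>>1) & 0x7f = 32
kind [0+:1] = (word>>0) & 0x1 = 1

7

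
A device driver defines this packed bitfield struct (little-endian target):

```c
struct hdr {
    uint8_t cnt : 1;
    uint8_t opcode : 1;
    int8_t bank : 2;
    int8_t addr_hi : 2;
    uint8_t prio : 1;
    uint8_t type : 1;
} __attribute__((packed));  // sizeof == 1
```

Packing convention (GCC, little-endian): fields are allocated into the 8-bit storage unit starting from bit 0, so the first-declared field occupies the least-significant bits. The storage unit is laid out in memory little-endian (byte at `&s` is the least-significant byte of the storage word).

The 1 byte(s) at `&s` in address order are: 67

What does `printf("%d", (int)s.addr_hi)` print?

[0]=0x67 (little-endian) → word 0x67
cnt [0+:1] = (word>>0) & 0x1 = 1
opcode [1+:1] = (word>>1) & 0x1 = 1
bank [2+:2] = (word>>2) & 0x3 = 1
addr_hi [4+:2] = (word>>4) & 0x3 = 2  ←
prio [6+:1] = (word>>6) & 0x1 = 1
type [7+:1] = (word>>7) & 0x1 = 0
addr_hi signed 2b, MSB=1: 2 - 4 = -2

-2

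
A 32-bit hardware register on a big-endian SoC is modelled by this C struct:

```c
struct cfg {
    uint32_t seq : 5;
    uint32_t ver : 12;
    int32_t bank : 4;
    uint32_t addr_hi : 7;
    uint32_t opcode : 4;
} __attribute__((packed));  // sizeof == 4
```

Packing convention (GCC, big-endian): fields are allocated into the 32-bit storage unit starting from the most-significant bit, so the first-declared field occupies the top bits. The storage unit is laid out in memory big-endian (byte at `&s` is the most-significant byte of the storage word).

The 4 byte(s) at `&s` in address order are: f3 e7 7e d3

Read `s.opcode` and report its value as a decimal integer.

[0]=0xf3 [1]=0xe7 [2]=0x7e [3]=0xd3 (big-endian) → word 0xf3e77ed3
seq:5 @ bit 27 → (0xf3e77ed3>>27)&0x1f = 0x1e
ver:12 @ bit 15 → (0xf3e77ed3>>15)&0xfff = 0x7ce
bank:4 @ bit 11 → (0xf3e77ed3>>11)&0xf = 0xf
addr_hi:7 @ bit 4 → (0xf3e77ed3>>4)&0x7f = 0x6d
opcode:4 @ bit 0 → (0xf3e77ed3>>0)&0xf = 0x3  ←

3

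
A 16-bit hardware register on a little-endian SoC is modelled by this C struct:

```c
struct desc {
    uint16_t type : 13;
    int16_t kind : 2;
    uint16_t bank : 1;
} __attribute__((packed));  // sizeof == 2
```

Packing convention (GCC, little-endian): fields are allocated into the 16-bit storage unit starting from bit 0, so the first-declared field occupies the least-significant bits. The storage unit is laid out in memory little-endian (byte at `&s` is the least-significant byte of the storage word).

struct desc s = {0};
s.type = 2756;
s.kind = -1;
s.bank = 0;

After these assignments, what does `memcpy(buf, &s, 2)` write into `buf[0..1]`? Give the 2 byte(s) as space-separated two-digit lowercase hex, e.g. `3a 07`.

type (13b) val=2756 bits=0xac4 at bit 0: 0x0ac4
kind (2b) val=-1 bits=0x3 at bit 13: 0x6ac4
bank (1b) val=0 bits=0x0 at bit 15: 0x6ac4
word = 0x6ac4 → little-endian bytes:
  [0]=0xc4  [1]=0x6a

c4 6a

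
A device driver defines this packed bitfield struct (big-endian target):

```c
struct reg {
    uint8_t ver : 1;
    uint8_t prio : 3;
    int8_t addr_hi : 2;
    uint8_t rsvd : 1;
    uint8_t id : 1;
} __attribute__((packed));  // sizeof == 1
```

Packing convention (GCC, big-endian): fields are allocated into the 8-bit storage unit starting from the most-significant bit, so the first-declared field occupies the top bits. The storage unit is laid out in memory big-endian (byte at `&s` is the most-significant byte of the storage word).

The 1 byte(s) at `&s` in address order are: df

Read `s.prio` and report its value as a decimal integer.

5

[0]=0xdf (big-endian) → word 0xdf
ver [7+:1] = (word>>7) & 0x1 = 1
prio [4+:3] = (word>>4) & 0x7 = 5  ←
addr_hi [2+:2] = (word>>2) & 0x3 = 3
rsvd [1+:1] = (word>>1) & 0x1 = 1
id [0+:1] = (word>>0) & 0x1 = 1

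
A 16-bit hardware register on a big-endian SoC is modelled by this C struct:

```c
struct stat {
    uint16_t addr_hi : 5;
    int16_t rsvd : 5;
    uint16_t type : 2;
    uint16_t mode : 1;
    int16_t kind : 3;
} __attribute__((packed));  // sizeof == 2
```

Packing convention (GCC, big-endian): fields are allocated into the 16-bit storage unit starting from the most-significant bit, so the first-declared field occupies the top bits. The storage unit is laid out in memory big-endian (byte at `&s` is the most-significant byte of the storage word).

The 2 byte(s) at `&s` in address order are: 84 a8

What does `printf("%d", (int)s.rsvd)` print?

-14

[0]=0x84 [1]=0xa8 (big-endian) → word 0x84a8
addr_hi [11+:5] = (word>>11) & 0x1f = 16
rsvd [6+:5] = (word>>6) & 0x1f = 18  ←
type [4+:2] = (word>>4) & 0x3 = 2
mode [3+:1] = (word>>3) & 0x1 = 1
kind [0+:3] = (word>>0) & 0x7 = 0
rsvd signed 5b, MSB=1: 18 - 32 = -14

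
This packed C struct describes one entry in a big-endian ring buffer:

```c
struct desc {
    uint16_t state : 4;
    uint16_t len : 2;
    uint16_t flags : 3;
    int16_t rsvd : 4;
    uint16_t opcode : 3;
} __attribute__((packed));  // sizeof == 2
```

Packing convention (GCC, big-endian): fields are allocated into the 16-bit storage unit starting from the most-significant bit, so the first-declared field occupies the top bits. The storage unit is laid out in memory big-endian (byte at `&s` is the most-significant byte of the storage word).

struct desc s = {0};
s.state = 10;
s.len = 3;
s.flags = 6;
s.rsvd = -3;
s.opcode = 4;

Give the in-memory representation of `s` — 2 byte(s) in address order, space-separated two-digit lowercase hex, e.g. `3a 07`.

state (4b) val=10 bits=0xa at bit 12: 0xa000
len (2b) val=3 bits=0x3 at bit 10: 0xac00
flags (3b) val=6 bits=0x6 at bit 7: 0xaf00
rsvd (4b) val=-3 bits=0xd at bit 3: 0xaf68
opcode (3b) val=4 bits=0x4 at bit 0: 0xaf6c
word = 0xaf6c → big-endian bytes:
  [0]=0xaf  [1]=0x6c

af 6c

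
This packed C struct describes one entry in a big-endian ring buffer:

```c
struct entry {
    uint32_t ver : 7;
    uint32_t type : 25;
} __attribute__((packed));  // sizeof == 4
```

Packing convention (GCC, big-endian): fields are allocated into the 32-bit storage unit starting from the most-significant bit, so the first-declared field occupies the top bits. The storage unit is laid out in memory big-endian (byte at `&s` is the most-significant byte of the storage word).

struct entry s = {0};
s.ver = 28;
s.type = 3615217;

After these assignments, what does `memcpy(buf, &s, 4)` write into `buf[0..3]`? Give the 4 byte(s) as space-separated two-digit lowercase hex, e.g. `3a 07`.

38 37 29 f1

[25+:7] ver=28 & 0x7f = 0x1c; word=0x38000000
[0+:25] type=3615217 & 0x1ffffff = 0x3729f1; word=0x383729f1
word = 0x383729f1 → big-endian bytes:
  [0]=0x38  [1]=0x37  [2]=0x29  [3]=0xf1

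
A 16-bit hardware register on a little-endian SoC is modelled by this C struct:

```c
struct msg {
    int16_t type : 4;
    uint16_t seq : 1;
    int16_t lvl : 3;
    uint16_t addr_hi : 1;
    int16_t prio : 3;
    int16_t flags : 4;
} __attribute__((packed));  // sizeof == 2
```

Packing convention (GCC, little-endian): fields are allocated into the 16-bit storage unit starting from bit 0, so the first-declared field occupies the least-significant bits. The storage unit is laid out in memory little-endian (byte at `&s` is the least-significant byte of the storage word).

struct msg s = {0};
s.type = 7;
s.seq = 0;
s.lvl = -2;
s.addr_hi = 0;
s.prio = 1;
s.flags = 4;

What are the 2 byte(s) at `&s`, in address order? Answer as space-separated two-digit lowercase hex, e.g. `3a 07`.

c7 42

type:4 = 7 → 0x7 << 0 → word 0x0007
seq:1 = 0 → 0x0 << 4 → word 0x0007
lvl:3 = -2 → 0x6 << 5 → word 0x00c7
addr_hi:1 = 0 → 0x0 << 8 → word 0x00c7
prio:3 = 1 → 0x1 << 9 → word 0x02c7
flags:4 = 4 → 0x4 << 12 → word 0x42c7
word = 0x42c7 → little-endian bytes:
  [0]=0xc7  [1]=0x42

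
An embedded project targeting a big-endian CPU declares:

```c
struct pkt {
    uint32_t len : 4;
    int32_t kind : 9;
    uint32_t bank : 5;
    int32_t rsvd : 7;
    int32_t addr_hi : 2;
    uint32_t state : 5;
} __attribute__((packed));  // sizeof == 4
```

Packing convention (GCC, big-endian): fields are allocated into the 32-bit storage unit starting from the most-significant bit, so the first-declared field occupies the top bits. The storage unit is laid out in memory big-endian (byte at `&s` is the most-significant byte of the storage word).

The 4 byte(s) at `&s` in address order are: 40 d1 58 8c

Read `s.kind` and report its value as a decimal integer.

26

[0]=0x40 [1]=0xd1 [2]=0x58 [3]=0x8c (big-endian) → word 0x40d1588c
len [28+:4] = (word>>28) & 0xf = 4
kind [19+:9] = (word>>19) & 0x1ff = 26  ←
bank [14+:5] = (word>>14) & 0x1f = 5
rsvd [7+:7] = (word>>7) & 0x7f = 49
addr_hi [5+:2] = (word>>5) & 0x3 = 0
state [0+:5] = (word>>0) & 0x1f = 12
kind signed 9b, MSB=0: value = 26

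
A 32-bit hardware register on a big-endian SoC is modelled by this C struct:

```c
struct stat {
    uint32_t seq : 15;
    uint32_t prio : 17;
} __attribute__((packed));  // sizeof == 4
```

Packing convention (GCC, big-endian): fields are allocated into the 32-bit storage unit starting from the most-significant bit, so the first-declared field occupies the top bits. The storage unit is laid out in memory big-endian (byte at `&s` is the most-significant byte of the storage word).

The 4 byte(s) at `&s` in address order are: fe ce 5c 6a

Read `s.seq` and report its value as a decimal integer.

32615

[0]=0xfe [1]=0xce [2]=0x5c [3]=0x6a (big-endian) → word 0xfece5c6a
seq:15 @ bit 17 → (0xfece5c6a>>17)&0x7fff = 0x7f67  ←
prio:17 @ bit 0 → (0xfece5c6a>>0)&0x1ffff = 0x5c6a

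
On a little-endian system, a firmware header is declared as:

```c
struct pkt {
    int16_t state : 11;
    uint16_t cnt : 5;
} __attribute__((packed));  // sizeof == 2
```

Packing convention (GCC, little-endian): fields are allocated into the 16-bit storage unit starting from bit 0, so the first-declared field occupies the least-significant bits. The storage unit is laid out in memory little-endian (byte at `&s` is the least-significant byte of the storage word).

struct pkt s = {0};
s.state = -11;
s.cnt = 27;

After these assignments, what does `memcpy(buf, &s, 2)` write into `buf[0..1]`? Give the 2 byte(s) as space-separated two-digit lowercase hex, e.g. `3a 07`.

f5 df

state (11b) val=-11 bits=0x7f5 at bit 0: 0x07f5
cnt (5b) val=27 bits=0x1b at bit 11: 0xdff5
word = 0xdff5 → little-endian bytes:
  [0]=0xf5  [1]=0xdf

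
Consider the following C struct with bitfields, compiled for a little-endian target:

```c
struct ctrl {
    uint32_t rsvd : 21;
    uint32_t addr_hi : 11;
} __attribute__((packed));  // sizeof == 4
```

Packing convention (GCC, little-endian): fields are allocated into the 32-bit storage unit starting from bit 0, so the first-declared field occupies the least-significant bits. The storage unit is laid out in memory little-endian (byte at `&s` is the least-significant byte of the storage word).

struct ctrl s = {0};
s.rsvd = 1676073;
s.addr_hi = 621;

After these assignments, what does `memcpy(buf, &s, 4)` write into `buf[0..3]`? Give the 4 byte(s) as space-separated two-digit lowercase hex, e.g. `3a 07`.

29 93 b9 4d

rsvd (21b) val=1676073 bits=0x199329 at bit 0: 0x00199329
addr_hi (11b) val=621 bits=0x26d at bit 21: 0x4db99329
word = 0x4db99329 → little-endian bytes:
  [0]=0x29  [1]=0x93  [2]=0xb9  [3]=0x4d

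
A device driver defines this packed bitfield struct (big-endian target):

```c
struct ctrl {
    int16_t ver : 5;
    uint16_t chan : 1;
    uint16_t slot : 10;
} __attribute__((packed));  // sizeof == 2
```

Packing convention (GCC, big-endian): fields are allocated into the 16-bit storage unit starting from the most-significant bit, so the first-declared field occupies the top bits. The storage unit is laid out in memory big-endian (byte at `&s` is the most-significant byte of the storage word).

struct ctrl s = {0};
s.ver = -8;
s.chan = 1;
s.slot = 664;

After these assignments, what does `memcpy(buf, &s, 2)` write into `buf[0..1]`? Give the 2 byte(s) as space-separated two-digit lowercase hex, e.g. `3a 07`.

ver (5b) val=-8 bits=0x18 at bit 11: 0xc000
chan (1b) val=1 bits=0x1 at bit 10: 0xc400
slot (10b) val=664 bits=0x298 at bit 0: 0xc698
word = 0xc698 → big-endian bytes:
  [0]=0xc6  [1]=0x98

c6 98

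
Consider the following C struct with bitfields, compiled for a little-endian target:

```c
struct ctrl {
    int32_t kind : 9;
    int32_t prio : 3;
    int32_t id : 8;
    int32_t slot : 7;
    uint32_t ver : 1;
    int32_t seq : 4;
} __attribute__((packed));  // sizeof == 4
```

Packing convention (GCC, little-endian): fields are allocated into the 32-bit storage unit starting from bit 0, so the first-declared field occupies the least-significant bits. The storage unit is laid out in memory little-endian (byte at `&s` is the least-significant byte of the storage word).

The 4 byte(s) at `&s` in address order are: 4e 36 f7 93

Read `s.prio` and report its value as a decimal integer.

3

[0]=0x4e [1]=0x36 [2]=0xf7 [3]=0x93 (little-endian) → word 0x93f7364e
kind:9 @ bit 0 → (0x93f7364e>>0)&0x1ff = 0x4e
prio:3 @ bit 9 → (0x93f7364e>>9)&0x7 = 0x3  ←
id:8 @ bit 12 → (0x93f7364e>>12)&0xff = 0x73
slot:7 @ bit 20 → (0x93f7364e>>20)&0x7f = 0x3f
ver:1 @ bit 27 → (0x93f7364e>>27)&0x1 = 0x0
seq:4 @ bit 28 → (0x93f7364e>>28)&0xf = 0x9
prio signed 3b, MSB=0: value = 3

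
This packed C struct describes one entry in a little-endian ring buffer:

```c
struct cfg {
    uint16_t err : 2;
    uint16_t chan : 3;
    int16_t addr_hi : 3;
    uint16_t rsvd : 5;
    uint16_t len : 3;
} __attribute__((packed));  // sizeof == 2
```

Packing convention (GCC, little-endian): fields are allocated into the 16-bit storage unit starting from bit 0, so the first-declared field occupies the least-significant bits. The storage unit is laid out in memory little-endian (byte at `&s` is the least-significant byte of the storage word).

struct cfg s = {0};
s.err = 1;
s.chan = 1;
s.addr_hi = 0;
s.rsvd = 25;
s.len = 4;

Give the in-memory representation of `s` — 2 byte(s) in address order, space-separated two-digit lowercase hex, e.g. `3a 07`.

[0+:2] err=1 & 0x3 = 0x1; word=0x0001
[2+:3] chan=1 & 0x7 = 0x1; word=0x0005
[5+:3] addr_hi=0 & 0x7 = 0x0; word=0x0005
[8+:5] rsvd=25 & 0x1f = 0x19; word=0x1905
[13+:3] len=4 & 0x7 = 0x4; word=0x9905
word = 0x9905 → little-endian bytes:
  [0]=0x05  [1]=0x99

05 99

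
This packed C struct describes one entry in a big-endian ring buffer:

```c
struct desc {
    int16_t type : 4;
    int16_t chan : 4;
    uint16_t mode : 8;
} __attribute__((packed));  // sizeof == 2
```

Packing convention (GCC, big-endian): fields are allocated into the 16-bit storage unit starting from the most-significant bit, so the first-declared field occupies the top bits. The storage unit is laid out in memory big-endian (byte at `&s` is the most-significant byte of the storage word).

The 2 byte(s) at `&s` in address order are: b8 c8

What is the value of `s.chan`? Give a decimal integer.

-8

[0]=0xb8 [1]=0xc8 (big-endian) → word 0xb8c8
type:4 @ bit 12 → (0xb8c8>>12)&0xf = 0xb
chan:4 @ bit 8 → (0xb8c8>>8)&0xf = 0x8  ←
mode:8 @ bit 0 → (0xb8c8>>0)&0xff = 0xc8
chan signed 4b, MSB=1: 8 - 16 = -8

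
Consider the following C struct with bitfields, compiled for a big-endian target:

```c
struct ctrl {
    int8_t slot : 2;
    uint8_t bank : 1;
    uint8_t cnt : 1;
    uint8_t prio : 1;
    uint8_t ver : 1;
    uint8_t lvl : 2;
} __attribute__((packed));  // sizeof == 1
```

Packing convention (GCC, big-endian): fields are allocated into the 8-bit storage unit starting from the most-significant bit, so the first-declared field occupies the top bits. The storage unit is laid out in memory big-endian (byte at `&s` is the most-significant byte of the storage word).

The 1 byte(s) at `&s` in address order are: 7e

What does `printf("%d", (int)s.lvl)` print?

[0]=0x7e (big-endian) → word 0x7e
slot [6+:2] = (word>>6) & 0x3 = 1
bank [5+:1] = (word>>5) & 0x1 = 1
cnt [4+:1] = (word>>4) & 0x1 = 1
prio [3+:1] = (word>>3) & 0x1 = 1
ver [2+:1] = (word>>2) & 0x1 = 1
lvl [0+:2] = (word>>0) & 0x3 = 2  ←

2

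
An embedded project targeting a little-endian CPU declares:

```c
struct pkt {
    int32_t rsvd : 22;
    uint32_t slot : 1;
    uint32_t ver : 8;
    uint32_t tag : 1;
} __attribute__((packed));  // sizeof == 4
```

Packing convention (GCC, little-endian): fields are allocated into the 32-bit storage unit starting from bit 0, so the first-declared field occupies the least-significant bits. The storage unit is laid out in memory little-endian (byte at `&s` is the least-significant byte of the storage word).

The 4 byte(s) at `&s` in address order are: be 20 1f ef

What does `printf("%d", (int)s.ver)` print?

[0]=0xbe [1]=0x20 [2]=0x1f [3]=0xef (little-endian) → word 0xef1f20be
rsvd:22 @ bit 0 → (0xef1f20be>>0)&0x3fffff = 0x1f20be
slot:1 @ bit 22 → (0xef1f20be>>22)&0x1 = 0x0
ver:8 @ bit 23 → (0xef1f20be>>23)&0xff = 0xde  ←
tag:1 @ bit 31 → (0xef1f20be>>31)&0x1 = 0x1

222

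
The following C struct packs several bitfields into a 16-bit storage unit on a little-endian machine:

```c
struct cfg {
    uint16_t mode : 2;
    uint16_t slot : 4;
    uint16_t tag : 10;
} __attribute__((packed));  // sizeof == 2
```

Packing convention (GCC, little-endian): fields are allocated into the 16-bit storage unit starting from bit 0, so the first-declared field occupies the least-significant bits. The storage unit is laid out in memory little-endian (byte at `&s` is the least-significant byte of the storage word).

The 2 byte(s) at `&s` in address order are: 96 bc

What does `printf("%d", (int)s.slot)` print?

[0]=0x96 [1]=0xbc (little-endian) → word 0xbc96
mode [0+:2] = (word>>0) & 0x3 = 2
slot [2+:4] = (word>>2) & 0xf = 5  ←
tag [6+:10] = (word>>6) & 0x3ff = 754

5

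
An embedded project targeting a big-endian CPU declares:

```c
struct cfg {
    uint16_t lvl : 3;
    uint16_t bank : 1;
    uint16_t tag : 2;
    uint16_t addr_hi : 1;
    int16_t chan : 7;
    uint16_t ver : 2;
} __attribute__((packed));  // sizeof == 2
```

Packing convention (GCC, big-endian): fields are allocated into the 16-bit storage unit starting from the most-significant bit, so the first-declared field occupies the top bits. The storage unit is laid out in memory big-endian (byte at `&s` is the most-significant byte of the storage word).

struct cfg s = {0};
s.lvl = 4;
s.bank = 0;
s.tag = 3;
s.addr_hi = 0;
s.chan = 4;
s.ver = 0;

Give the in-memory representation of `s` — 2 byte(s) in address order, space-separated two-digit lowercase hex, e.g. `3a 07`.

8c 10

lvl:3 = 4 → 0x4 << 13 → word 0x8000
bank:1 = 0 → 0x0 << 12 → word 0x8000
tag:2 = 3 → 0x3 << 10 → word 0x8c00
addr_hi:1 = 0 → 0x0 << 9 → word 0x8c00
chan:7 = 4 → 0x4 << 2 → word 0x8c10
ver:2 = 0 → 0x0 << 0 → word 0x8c10
word = 0x8c10 → big-endian bytes:
  [0]=0x8c  [1]=0x10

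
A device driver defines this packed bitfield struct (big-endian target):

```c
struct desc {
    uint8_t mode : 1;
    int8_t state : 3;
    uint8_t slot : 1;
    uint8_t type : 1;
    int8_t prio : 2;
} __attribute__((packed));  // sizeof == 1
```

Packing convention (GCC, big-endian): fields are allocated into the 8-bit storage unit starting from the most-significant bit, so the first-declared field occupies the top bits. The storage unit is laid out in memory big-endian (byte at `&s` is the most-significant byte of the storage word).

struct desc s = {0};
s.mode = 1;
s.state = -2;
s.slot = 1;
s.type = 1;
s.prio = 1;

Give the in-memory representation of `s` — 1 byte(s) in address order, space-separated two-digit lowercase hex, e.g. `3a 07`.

ed

mode:1 = 1 → 0x1 << 7 → word 0x80
state:3 = -2 → 0x6 << 4 → word 0xe0
slot:1 = 1 → 0x1 << 3 → word 0xe8
type:1 = 1 → 0x1 << 2 → word 0xec
prio:2 = 1 → 0x1 << 0 → word 0xed
word = 0xed → big-endian bytes:
  [0]=0xed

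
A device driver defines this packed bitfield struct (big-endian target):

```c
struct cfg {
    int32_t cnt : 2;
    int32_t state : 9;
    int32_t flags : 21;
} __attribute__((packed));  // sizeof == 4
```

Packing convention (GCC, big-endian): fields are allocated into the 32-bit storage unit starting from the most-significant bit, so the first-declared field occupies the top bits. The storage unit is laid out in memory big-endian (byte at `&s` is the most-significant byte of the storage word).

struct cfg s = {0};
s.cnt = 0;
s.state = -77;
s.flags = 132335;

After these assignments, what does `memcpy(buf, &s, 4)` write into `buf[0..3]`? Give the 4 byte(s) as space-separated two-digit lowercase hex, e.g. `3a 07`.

36 62 04 ef

cnt:2 = 0 → 0x0 << 30 → word 0x00000000
state:9 = -77 → 0x1b3 << 21 → word 0x36600000
flags:21 = 132335 → 0x204ef << 0 → word 0x366204ef
word = 0x366204ef → big-endian bytes:
  [0]=0x36  [1]=0x62  [2]=0x04  [3]=0xef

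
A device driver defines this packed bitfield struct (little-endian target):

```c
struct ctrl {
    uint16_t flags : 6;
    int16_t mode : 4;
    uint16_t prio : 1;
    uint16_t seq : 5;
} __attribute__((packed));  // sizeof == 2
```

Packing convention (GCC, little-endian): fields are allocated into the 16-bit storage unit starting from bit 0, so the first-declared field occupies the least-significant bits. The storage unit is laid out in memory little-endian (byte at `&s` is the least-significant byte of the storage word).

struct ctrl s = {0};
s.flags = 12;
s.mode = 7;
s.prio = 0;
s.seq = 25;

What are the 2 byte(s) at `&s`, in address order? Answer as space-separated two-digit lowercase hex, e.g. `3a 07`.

cc c9

flags (6b) val=12 bits=0xc at bit 0: 0x000c
mode (4b) val=7 bits=0x7 at bit 6: 0x01cc
prio (1b) val=0 bits=0x0 at bit 10: 0x01cc
seq (5b) val=25 bits=0x19 at bit 11: 0xc9cc
word = 0xc9cc → little-endian bytes:
  [0]=0xcc  [1]=0xc9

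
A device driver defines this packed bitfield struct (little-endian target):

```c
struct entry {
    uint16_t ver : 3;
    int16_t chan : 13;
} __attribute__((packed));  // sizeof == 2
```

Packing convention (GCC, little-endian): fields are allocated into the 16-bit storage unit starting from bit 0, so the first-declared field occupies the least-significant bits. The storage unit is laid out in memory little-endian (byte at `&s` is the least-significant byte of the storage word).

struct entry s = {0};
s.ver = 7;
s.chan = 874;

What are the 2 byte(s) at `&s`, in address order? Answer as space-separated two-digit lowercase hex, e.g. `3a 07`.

57 1b

ver:3 = 7 → 0x7 << 0 → word 0x0007
chan:13 = 874 → 0x36a << 3 → word 0x1b57
word = 0x1b57 → little-endian bytes:
  [0]=0x57  [1]=0x1b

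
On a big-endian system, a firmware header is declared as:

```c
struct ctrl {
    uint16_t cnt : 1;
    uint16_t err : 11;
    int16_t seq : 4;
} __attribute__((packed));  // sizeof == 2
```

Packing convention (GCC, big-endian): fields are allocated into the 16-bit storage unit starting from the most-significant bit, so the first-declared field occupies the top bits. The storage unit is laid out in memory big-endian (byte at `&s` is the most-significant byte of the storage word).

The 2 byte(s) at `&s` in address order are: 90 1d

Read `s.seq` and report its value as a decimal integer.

[0]=0x90 [1]=0x1d (big-endian) → word 0x901d
cnt [15+:1] = (word>>15) & 0x1 = 1
err [4+:11] = (word>>4) & 0x7ff = 257
seq [0+:4] = (word>>0) & 0xf = 13  ←
seq signed 4b, MSB=1: 13 - 16 = -3

-3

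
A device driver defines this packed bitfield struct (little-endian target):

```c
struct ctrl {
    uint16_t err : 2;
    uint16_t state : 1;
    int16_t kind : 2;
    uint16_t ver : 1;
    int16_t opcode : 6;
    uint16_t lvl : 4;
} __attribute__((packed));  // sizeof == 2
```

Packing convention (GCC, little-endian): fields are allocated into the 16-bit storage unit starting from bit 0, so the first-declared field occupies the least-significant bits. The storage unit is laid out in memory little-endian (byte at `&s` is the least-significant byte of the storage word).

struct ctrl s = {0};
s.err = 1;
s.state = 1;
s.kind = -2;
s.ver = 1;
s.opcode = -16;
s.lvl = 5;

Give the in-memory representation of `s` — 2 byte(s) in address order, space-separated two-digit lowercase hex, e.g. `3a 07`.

35 5c

[0+:2] err=1 & 0x3 = 0x1; word=0x0001
[2+:1] state=1 & 0x1 = 0x1; word=0x0005
[3+:2] kind=-2 & 0x3 = 0x2; word=0x0015
[5+:1] ver=1 & 0x1 = 0x1; word=0x0035
[6+:6] opcode=-16 & 0x3f = 0x30; word=0x0c35
[12+:4] lvl=5 & 0xf = 0x5; word=0x5c35
word = 0x5c35 → little-endian bytes:
  [0]=0x35  [1]=0x5c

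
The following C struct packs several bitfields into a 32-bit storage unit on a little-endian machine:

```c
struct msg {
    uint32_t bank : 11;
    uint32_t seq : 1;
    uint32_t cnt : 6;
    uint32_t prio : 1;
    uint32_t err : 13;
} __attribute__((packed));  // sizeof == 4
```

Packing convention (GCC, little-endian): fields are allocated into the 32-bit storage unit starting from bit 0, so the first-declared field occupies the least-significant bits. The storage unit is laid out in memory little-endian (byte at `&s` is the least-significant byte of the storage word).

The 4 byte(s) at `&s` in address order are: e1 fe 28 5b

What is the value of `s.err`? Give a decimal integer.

2917

[0]=0xe1 [1]=0xfe [2]=0x28 [3]=0x5b (little-endian) → word 0x5b28fee1
bank:11 @ bit 0 → (0x5b28fee1>>0)&0x7ff = 0x6e1
seq:1 @ bit 11 → (0x5b28fee1>>11)&0x1 = 0x1
cnt:6 @ bit 12 → (0x5b28fee1>>12)&0x3f = 0xf
prio:1 @ bit 18 → (0x5b28fee1>>18)&0x1 = 0x0
err:13 @ bit 19 → (0x5b28fee1>>19)&0x1fff = 0xb65  ←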